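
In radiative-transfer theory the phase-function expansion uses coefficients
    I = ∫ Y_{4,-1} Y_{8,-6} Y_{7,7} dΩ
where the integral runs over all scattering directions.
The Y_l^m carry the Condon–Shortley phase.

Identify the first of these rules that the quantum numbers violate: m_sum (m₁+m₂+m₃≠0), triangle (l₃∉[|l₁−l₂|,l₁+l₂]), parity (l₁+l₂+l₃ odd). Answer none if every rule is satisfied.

m₁+m₂+m₃ = -1 − 6 + 7 = 0  ✓
triangle: |4−8|=4 ≤ l₃=7 ≤ 4+8=12  ✓
parity: l₁+l₂+l₃ = 19 is odd  ✗

parity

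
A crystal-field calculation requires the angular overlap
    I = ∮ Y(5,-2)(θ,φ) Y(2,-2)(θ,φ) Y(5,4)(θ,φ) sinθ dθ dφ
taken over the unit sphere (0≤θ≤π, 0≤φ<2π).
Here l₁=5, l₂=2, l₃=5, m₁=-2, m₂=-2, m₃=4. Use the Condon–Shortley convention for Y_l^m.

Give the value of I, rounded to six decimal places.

Rules hold: Σm=0, L=12 even, 3≤5≤7.
N = 11·5·11 = 605
Δ = 2!·8!·2!/13! = 1/38610
Racah Σ t=0..2: t=0:+1/2880 t=1:−1/576 t=2:+1/2880 = -1/960
⇒ 3j(5 2 5; 0 0 0)² = 10/429, sgn +1
Racah Σ t=0..0: t=0:+1/20160 = 1/20160
⇒ 3j(5 2 5; -2 -2 4)² = 12/715, sgn -1
4πI² = N·(3j₀)²·(3jₘ)² = 40/169
I = -1·√(0.236686/4π) = -0.13724032

-0.137240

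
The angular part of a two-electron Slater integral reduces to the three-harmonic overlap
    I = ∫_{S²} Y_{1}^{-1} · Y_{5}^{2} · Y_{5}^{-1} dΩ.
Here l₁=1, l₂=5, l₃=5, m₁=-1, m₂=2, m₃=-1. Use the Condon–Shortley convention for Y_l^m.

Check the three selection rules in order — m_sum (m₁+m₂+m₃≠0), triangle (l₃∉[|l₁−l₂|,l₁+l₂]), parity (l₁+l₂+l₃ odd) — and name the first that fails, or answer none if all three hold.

azimuthal sum: -1 + 2 − 1 = 0  ✓
4 ≤ 5 ≤ 6 (triangle on l)  ✓
L = 1 + 5 + 5 = 11 (odd)  ✗

parity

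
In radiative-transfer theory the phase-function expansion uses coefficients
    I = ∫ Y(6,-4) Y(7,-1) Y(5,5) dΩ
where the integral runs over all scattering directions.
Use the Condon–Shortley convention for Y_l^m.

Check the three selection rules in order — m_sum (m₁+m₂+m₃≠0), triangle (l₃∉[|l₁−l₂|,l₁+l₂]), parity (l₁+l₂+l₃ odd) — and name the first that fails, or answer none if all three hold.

m₁+m₂+m₃ = -4 − 1 + 5 = 0  ✓
triangle: |6−7|=1 ≤ l₃=5 ≤ 6+7=13  ✓
parity: l₁+l₂+l₃ = 18 is even  ✓

none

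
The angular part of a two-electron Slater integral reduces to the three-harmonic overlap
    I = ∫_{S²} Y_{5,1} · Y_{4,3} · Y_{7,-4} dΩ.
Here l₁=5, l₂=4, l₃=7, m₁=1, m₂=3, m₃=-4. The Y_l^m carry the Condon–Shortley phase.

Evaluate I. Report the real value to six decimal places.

-0.069211

Checks pass: Σm=0; 16 even; l₃=7∈[1,9].
(2·5+1)(2·4+1)(2·7+1) = 1485
Δ: 2! 8! 6! / 17! → 1/6126120
sum: t=0:+1/69120 t=1:−1/20736 t=2:+1/69120 = -1/51840
3j²(5 4 7; 0 0 0) = Δ·Π!·Σ² = 280/21879  (sign +1)
sum: t=1:−1/518400 t=2:+1/345600 = 1/1036800
3j²(5 4 7; 1 3 -4) = Δ·Π!·Σ² = 7/2210  (sign -1)
combine: 4πI² = 1485·280/21879·7/2210 = 2940/48841
take √, sign -1: I = -0.06921121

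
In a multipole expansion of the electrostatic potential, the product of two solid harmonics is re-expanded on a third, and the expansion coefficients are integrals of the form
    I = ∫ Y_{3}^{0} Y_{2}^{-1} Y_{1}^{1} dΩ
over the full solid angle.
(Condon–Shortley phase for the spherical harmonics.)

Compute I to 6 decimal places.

m-sum 0 ✓  L=6 even ✓  1≤1≤5 ✓
Π(2lᵢ+1) = 7×5×3 = 105
triangle coeff Δ(3,2,1) = 1/105
Σ_t [2,2]: t=2:+1/4 = 1/4
(3j)²=3/35 [(3 2 1; 0 0 0)], sign=-1
Σ_t [1,1]: t=1:−1/12 = -1/12
(3j)²=1/35 [(3 2 1; 0 -1 1)], sign=-1
⇒ 4πI² = 9/35
I = (+1)√(9/35/(4π)) = 0.14304817

0.143048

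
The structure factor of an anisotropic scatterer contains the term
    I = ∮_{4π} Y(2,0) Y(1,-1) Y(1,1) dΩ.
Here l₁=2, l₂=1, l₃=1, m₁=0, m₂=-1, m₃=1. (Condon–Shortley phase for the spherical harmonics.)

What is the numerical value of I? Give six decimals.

0.126157

m-sum 0 ✓  L=4 even ✓  1≤1≤3 ✓
Π(2lᵢ+1) = 5×3×3 = 45
triangle coeff Δ(2,1,1) = 1/30
Σ_t [1,1]: t=1:−1/1 = -1/1
(3j)²=2/15 [(2 1 1; 0 0 0)], sign=+1
Σ_t [0,0]: t=0:+1/4 = 1/4
(3j)²=1/30 [(2 1 1; 0 -1 1)], sign=+1
⇒ 4πI² = 1/5
I = (+1)√(1/5/(4π)) = 0.12615663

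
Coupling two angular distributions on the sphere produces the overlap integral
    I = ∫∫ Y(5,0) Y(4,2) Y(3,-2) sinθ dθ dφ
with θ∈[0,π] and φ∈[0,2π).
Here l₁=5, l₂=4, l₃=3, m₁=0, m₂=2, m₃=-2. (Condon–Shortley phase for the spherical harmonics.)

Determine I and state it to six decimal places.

-0.171327

Checks pass: Σm=0; 12 even; l₃=3∈[1,9].
(2·5+1)(2·4+1)(2·3+1) = 693
Δ: 6! 4! 2! / 13! → 1/180180
sum: t=2:+1/576 t=3:−1/144 t=4:+1/576 = -1/288
3j²(5 4 3; 0 0 0) = Δ·Π!·Σ² = 20/1001  (sign +1)
sum: t=4:+1/576 t=5:−1/2880 = 1/720
3j²(5 4 3; 0 2 -2) = Δ·Π!·Σ² = 80/3003  (sign -1)
combine: 4πI² = 693·20/1001·80/3003 = 4800/13013
take √, sign -1: I = -0.17132746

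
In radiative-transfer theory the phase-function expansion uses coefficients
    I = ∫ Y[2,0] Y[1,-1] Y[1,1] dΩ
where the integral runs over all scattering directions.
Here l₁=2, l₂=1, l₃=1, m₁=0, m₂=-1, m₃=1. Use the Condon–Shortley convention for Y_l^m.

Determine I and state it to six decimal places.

Rules hold: Σm=0, L=4 even, 1≤1≤3.
N = 5·3·3 = 45
Δ = 2!·2!·0!/5! = 1/30
Racah Σ t=1..1: t=1:−1/1 = -1/1
⇒ 3j(2 1 1; 0 0 0)² = 2/15, sgn +1
Racah Σ t=0..0: t=0:+1/4 = 1/4
⇒ 3j(2 1 1; 0 -1 1)² = 1/30, sgn +1
4πI² = N·(3j₀)²·(3jₘ)² = 1/5
I = +1·√(0.2/4π) = 0.12615663

0.126157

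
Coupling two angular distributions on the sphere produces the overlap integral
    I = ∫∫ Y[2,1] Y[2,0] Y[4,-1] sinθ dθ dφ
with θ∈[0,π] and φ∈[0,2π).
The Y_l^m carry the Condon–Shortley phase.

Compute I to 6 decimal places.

-0.220728

Rules hold: Σm=0, L=8 even, 0≤4≤4.
N = 5·5·9 = 225
Δ = 0!·4!·4!/9! = 1/630
Racah Σ t=0..0: t=0:+1/16 = 1/16
⇒ 3j(2 2 4; 0 0 0)² = 2/35, sgn +1
Racah Σ t=0..0: t=0:+1/24 = 1/24
⇒ 3j(2 2 4; 1 0 -1)² = 1/21, sgn -1
4πI² = N·(3j₀)²·(3jₘ)² = 30/49
I = -1·√(0.612245/4π) = -0.22072812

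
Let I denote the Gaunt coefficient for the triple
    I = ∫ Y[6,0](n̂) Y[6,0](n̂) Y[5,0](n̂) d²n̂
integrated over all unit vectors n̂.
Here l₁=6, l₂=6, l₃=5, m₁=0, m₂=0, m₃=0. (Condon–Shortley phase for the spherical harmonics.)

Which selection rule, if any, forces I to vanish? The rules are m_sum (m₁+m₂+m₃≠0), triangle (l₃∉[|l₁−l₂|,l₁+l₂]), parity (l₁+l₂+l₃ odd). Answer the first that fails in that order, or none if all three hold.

parity

azimuthal sum: 0 + 0 + 0 = 0  ✓
0 ≤ 5 ≤ 12 (triangle on l)  ✓
L = 6 + 6 + 5 = 17 (odd)  ✗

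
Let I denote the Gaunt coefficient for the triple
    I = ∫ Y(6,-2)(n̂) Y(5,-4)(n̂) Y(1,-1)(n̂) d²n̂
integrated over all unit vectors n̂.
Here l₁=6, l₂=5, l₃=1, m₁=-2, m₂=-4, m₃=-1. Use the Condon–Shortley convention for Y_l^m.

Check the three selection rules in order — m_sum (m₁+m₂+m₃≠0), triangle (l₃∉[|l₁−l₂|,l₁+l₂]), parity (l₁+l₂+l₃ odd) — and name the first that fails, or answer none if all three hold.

m₁+m₂+m₃ = -2 − 4 − 1 = -7  ✗
triangle: |6−5|=1 ≤ l₃=1 ≤ 6+5=11
parity: l₁+l₂+l₃ = 12 is even

m_sum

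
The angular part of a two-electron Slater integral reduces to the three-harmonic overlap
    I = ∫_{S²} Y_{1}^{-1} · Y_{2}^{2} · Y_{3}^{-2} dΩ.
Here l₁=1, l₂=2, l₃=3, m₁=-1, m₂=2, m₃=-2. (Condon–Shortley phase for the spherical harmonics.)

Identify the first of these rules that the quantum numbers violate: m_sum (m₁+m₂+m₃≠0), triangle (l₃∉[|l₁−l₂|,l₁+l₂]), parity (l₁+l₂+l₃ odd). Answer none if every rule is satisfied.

m_sum

Σmᵢ = -1  ✗
l₃∈[|l₁−l₂|,l₁+l₂]=[1,3], have l₃=3
Σlᵢ = 6 ⇒ even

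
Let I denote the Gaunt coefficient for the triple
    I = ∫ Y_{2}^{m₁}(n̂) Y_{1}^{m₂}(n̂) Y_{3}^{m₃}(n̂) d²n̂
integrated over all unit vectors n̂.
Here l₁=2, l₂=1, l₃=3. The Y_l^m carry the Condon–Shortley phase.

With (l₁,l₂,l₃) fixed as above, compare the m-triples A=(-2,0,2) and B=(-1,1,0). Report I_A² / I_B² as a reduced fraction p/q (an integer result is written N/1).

5/3

Same 2,1,3: normalisation and zero-m 3j drop out of the ratio.
A: Δ: 0! 4! 2! / 7! → 1/105; sum: t=0:+1/24 = 1/24; 3j²(2 1 3; -2 0 2) = Δ·Π!·Σ² = 1/21  (sign -1)
B: Δ: 0! 4! 2! / 7! → 1/105; sum: t=0:+1/12 = 1/12; 3j²(2 1 3; -1 1 0) = Δ·Π!·Σ² = 1/35  (sign -1)
I_A²/I_B² = (1/21)/(1/35) = 5/3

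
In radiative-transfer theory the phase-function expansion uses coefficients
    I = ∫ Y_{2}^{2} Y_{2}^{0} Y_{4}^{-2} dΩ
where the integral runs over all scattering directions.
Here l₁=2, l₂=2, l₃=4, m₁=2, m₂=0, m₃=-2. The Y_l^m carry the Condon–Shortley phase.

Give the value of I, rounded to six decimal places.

0.156078

m-sum 0 ✓  L=8 even ✓  0≤4≤4 ✓
Π(2lᵢ+1) = 5×5×9 = 225
triangle coeff Δ(2,2,4) = 1/630
Σ_t [0,0]: t=0:+1/16 = 1/16
(3j)²=2/35 [(2 2 4; 0 0 0)], sign=+1
Σ_t [0,0]: t=0:+1/96 = 1/96
(3j)²=1/42 [(2 2 4; 2 0 -2)], sign=+1
⇒ 4πI² = 15/49
I = (+1)√(15/49/(4π)) = 0.15607835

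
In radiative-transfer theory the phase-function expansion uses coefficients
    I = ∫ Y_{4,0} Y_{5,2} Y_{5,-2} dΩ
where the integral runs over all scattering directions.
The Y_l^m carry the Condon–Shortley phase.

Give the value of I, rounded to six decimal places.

-0.021700

m-sum 0 ✓  L=14 even ✓  1≤5≤9 ✓
Π(2lᵢ+1) = 9×11×11 = 1089
triangle coeff Δ(4,5,5) = 1/3153150
Σ_t [0,4]: t=0:+1/69120 t=1:−1/1728 t=2:+1/576 t=3:−1/1728 t=4:+1/69120 = 7/11520
(3j)²=2/143 [(4 5 5; 0 0 0)], sign=-1
Σ_t [1,4]: t=1:−1/25920 t=2:+1/1920 t=3:−1/1728 t=4:+1/20736 = -1/20736
(3j)²=1/2574 [(4 5 5; 0 2 -2)], sign=+1
⇒ 4πI² = 1/169
I = (-1)√(1/169/(4π)) = -0.02169960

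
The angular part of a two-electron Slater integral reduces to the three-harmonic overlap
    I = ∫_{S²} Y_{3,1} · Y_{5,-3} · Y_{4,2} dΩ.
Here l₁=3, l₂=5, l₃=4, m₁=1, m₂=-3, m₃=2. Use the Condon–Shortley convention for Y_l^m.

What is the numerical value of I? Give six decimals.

Checks pass: Σm=0; 12 even; l₃=4∈[2,8].
(2·3+1)(2·5+1)(2·4+1) = 693
Δ: 4! 2! 6! / 13! → 1/180180
sum: t=1:−1/576 t=2:+1/144 t=3:−1/576 = 1/288
3j²(3 5 4; 0 0 0) = Δ·Π!·Σ² = 20/1001  (sign +1)
sum: t=0:+1/2304 t=1:−1/720 t=2:+1/5760 = -1/1280
3j²(3 5 4; 1 -3 2) = Δ·Π!·Σ² = 27/1430  (sign -1)
combine: 4πI² = 693·20/1001·27/1430 = 486/1859
take √, sign -1: I = -0.14423595

-0.144236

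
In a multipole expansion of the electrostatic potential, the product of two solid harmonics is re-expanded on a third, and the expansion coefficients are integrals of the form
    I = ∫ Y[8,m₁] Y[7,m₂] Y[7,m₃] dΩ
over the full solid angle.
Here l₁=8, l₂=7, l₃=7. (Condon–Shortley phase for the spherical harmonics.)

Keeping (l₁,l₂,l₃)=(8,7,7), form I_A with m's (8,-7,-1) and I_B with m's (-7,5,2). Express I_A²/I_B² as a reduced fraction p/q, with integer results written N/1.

Same 8,7,7: normalisation and zero-m 3j drop out of the ratio.
A: Δ: 8! 8! 6! / 23! → 1/22086194130; sum: t=0:+1/1170505728000 = 1/1170505728000; 3j²(8 7 7; 8 -7 -1) = Δ·Π!·Σ² = 13/7429  (sign +1)
B: Δ: 8! 8! 6! / 23! → 1/22086194130; sum: t=7:−1/24385536000 t=8:+1/9754214400 = 1/16257024000; 3j²(8 7 7; -7 5 2) = Δ·Π!·Σ² = 486/52003  (sign -1)
I_A²/I_B² = (13/7429)/(486/52003) = 91/486

91/486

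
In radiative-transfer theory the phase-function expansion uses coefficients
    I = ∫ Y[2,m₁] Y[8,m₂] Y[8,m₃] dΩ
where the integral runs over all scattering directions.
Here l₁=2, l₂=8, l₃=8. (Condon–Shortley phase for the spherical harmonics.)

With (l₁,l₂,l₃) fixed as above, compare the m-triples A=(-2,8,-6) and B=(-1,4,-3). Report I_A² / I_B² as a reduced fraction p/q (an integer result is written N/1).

Shared (l₁,l₂,l₃)=(2,8,8): N and (l;000)² cancel in I_A²/I_B².
A: Δ = 2!·2!·14!/19! = 1/348840; Racah Σ t=2..2: t=2:+1/348713164800 = 1/348713164800; ⇒ 3j(2 8 8; -2 8 -6)² = 2/969, sgn +1
B: Δ = 2!·2!·14!/19! = 1/348840; Racah Σ t=1..2: t=1:−1/479001600 t=2:+1/174182400 = 1/273715200; ⇒ 3j(2 8 8; -1 4 -3)² = 49/3876, sgn -1
I_A²/I_B² = (2/969)/(49/3876) = 8/49

8/49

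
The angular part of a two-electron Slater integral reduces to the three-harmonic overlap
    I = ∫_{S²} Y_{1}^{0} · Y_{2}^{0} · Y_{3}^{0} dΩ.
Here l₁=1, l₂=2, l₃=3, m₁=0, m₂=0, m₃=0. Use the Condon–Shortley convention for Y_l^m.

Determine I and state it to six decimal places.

0.247767

Checks pass: Σm=0; 6 even; l₃=3∈[1,3].
(2·1+1)(2·2+1)(2·3+1) = 105
Δ: 0! 2! 4! / 7! → 1/105
sum: t=0:+1/4 = 1/4
3j²(1 2 3; 0 0 0) = Δ·Π!·Σ² = 3/35  (sign -1)
(m-triple is (0,0,0) — same symbol as above.)
combine: 4πI² = 105·3/35·3/35 = 27/35
take √, sign +1: I = 0.24776670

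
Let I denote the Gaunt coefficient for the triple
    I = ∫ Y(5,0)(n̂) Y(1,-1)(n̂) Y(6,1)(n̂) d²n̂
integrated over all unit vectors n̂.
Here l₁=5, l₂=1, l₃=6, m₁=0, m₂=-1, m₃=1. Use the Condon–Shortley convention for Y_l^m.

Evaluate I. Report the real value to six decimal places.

-0.187239

Rules hold: Σm=0, L=12 even, 4≤6≤6.
N = 11·3·13 = 429
Δ = 0!·10!·2!/13! = 1/858
Racah Σ t=0..0: t=0:+1/14400 = 1/14400
⇒ 3j(5 1 6; 0 0 0)² = 6/143, sgn +1
Racah Σ t=0..0: t=0:+1/28800 = 1/28800
⇒ 3j(5 1 6; 0 -1 1)² = 7/286, sgn -1
4πI² = N·(3j₀)²·(3jₘ)² = 63/143
I = -1·√(0.440559/4π) = -0.18723944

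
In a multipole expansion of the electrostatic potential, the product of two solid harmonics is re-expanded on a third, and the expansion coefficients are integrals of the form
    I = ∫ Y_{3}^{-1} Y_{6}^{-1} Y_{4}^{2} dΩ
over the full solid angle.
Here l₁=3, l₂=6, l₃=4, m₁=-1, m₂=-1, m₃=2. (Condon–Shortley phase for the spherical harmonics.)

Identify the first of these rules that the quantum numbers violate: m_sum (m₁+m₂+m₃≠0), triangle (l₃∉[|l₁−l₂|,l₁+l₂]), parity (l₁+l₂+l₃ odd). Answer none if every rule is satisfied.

Σmᵢ = 0  ✓
l₃∈[|l₁−l₂|,l₁+l₂]=[3,9], have l₃=4  ✓
Σlᵢ = 13 ⇒ odd  ✗

parity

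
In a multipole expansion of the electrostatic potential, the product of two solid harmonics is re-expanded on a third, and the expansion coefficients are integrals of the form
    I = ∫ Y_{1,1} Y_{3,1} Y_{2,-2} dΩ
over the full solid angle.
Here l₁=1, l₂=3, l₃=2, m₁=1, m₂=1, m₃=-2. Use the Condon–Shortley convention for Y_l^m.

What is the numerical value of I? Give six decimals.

Checks pass: Σm=0; 6 even; l₃=2∈[2,4].
(2·1+1)(2·3+1)(2·2+1) = 105
Δ: 2! 0! 4! / 7! → 1/105
sum: t=1:−1/4 = -1/4
3j²(1 3 2; 0 0 0) = Δ·Π!·Σ² = 3/35  (sign -1)
sum: t=0:+1/48 = 1/48
3j²(1 3 2; 1 1 -2) = Δ·Π!·Σ² = 1/105  (sign +1)
combine: 4πI² = 105·3/35·1/105 = 3/35
take √, sign -1: I = -0.08258890

-0.082589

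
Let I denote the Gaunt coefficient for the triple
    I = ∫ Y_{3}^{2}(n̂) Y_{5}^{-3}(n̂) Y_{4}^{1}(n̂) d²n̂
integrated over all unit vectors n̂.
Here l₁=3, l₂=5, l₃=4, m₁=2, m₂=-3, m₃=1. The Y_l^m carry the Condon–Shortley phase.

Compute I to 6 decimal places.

-0.035836

m-sum 0 ✓  L=12 even ✓  2≤4≤8 ✓
Π(2lᵢ+1) = 7×11×9 = 693
triangle coeff Δ(3,5,4) = 1/180180
Σ_t [1,3]: t=1:−1/576 t=2:+1/144 t=3:−1/576 = 1/288
(3j)²=20/1001 [(3 5 4; 0 0 0)], sign=+1
Σ_t [0,1]: t=0:+1/1152 t=1:−1/1440 = 1/5760
(3j)²=1/858 [(3 5 4; 2 -3 1)], sign=-1
⇒ 4πI² = 30/1859
I = (-1)√(30/1859/(4π)) = -0.03583571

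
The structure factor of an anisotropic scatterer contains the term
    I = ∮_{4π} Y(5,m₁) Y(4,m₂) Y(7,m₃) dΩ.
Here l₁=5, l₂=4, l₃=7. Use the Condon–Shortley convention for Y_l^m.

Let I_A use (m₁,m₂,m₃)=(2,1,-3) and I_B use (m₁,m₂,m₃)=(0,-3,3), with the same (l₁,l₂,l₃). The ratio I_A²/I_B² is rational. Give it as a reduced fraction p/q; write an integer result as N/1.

Same 5,4,7: normalisation and zero-m 3j drop out of the ratio.
A: Δ: 2! 8! 6! / 17! → 1/6126120; sum: t=0:+1/172800 t=1:−1/69120 t=2:+1/362880 = -43/7257600; 3j²(5 4 7; 2 1 -3) = Δ·Π!·Σ² = 1849/170170  (sign -1)
B: Δ: 2! 8! 6! / 17! → 1/6126120; sum: t=0:+1/172800 t=1:−1/414720 = 7/2073600; 3j²(5 4 7; 0 -3 3) = Δ·Π!·Σ² = 343/29172  (sign +1)
I_A²/I_B² = (1849/170170)/(343/29172) = 11094/12005

11094/12005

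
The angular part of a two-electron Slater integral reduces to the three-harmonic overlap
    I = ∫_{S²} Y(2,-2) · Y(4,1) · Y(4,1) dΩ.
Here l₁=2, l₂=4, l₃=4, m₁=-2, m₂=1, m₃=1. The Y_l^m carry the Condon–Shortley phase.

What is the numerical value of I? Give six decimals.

Rules hold: Σm=0, L=10 even, 2≤4≤6.
N = 5·9·9 = 405
Δ = 2!·2!·6!/11! = 1/13860
Racah Σ t=0..2: t=0:+1/192 t=1:−1/36 t=2:+1/192 = -5/288
⇒ 3j(2 4 4; 0 0 0)² = 20/693, sgn -1
Racah Σ t=2..2: t=2:+1/144 = 1/144
⇒ 3j(2 4 4; -2 1 1)² = 10/231, sgn -1
4πI² = N·(3j₀)²·(3jₘ)² = 3000/5929
I = +1·√(0.505988/4π) = 0.20066192

0.200662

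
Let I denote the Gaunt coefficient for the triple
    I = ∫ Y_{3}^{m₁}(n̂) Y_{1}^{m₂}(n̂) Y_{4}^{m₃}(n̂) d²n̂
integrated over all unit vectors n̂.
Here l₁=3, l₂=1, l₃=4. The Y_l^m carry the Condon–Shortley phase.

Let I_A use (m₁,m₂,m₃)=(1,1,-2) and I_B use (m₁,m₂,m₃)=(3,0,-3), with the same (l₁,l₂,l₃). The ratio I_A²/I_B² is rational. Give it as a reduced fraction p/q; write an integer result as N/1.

15/7

l's match ⇒ only the (l;m) 3-j factors differ between A and B.
A: triangle coeff Δ(3,1,4) = 1/252; Σ_t [0,0]: t=0:+1/96 = 1/96; (3j)²=5/84 [(3 1 4; 1 1 -2)], sign=+1
B: triangle coeff Δ(3,1,4) = 1/252; Σ_t [0,0]: t=0:+1/720 = 1/720; (3j)²=1/36 [(3 1 4; 3 0 -3)], sign=-1
I_A²/I_B² = (5/84)/(1/36) = 15/7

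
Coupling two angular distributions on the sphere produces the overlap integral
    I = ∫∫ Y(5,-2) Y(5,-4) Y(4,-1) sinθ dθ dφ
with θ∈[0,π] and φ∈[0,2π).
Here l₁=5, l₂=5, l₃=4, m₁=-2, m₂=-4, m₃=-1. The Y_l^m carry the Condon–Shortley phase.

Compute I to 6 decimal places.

-2 − 4 − 1 = -7 ≠ 0: azimuthal integral kills it; I = 0

0.000000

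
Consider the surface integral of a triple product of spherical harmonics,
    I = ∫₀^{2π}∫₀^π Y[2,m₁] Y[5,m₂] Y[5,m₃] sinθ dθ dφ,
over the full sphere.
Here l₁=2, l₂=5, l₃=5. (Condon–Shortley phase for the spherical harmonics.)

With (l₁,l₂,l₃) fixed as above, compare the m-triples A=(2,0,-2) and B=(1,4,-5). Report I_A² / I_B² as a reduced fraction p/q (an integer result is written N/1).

l's match ⇒ only the (l;m) 3-j factors differ between A and B.
A: triangle coeff Δ(2,5,5) = 1/38610; Σ_t [0,0]: t=0:+1/2880 = 1/2880; (3j)²=14/429 [(2 5 5; 2 0 -2)], sign=-1
B: triangle coeff Δ(2,5,5) = 1/38610; Σ_t [1,1]: t=1:−1/80640 = -1/80640; (3j)²=9/286 [(2 5 5; 1 4 -5)], sign=-1
I_A²/I_B² = (14/429)/(9/286) = 28/27

28/27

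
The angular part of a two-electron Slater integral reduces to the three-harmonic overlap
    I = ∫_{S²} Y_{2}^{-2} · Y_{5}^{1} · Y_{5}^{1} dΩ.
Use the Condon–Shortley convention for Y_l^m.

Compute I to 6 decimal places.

0.198089

Rules hold: Σm=0, L=12 even, 3≤5≤7.
N = 5·11·11 = 605
Δ = 2!·2!·8!/13! = 1/38610
Racah Σ t=0..2: t=0:+1/2880 t=1:−1/576 t=2:+1/2880 = -1/960
⇒ 3j(2 5 5; 0 0 0)² = 10/429, sgn +1
Racah Σ t=2..2: t=2:+1/2304 = 1/2304
⇒ 3j(2 5 5; -2 1 1)² = 5/143, sgn +1
4πI² = N·(3j₀)²·(3jₘ)² = 250/507
I = +1·√(0.493097/4π) = 0.19808933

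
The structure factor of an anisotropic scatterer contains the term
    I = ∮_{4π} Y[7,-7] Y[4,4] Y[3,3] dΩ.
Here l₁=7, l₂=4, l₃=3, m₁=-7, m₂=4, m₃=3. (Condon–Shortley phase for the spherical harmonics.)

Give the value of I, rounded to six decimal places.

-0.369241

m-sum 0 ✓  L=14 even ✓  3≤3≤11 ✓
Π(2lᵢ+1) = 15×9×7 = 945
triangle coeff Δ(7,4,3) = 1/45045
Σ_t [4,4]: t=4:+1/20736 = 1/20736
(3j)²=35/1287 [(7 4 3; 0 0 0)], sign=-1
Σ_t [8,8]: t=8:+1/29030400 = 1/29030400
(3j)²=1/15 [(7 4 3; -7 4 3)], sign=+1
⇒ 4πI² = 245/143
I = (-1)√(245/143/(4π)) = -0.36924115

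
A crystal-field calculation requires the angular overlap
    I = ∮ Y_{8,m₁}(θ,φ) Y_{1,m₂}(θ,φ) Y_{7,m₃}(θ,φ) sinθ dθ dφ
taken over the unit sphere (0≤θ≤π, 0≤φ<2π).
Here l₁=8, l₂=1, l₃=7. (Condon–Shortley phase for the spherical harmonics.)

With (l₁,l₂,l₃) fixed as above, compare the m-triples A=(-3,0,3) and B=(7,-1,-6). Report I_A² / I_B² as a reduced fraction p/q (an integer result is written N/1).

11/21

l's match ⇒ only the (l;m) 3-j factors differ between A and B.
A: triangle coeff Δ(8,1,7) = 1/2040; Σ_t [1,1]: t=1:−1/87091200 = -1/87091200; (3j)²=11/408 [(8 1 7; -3 0 3)], sign=-1
B: triangle coeff Δ(8,1,7) = 1/2040; Σ_t [0,0]: t=0:+1/12454041600 = 1/12454041600; (3j)²=7/136 [(8 1 7; 7 -1 -6)], sign=-1
I_A²/I_B² = (11/408)/(7/136) = 11/21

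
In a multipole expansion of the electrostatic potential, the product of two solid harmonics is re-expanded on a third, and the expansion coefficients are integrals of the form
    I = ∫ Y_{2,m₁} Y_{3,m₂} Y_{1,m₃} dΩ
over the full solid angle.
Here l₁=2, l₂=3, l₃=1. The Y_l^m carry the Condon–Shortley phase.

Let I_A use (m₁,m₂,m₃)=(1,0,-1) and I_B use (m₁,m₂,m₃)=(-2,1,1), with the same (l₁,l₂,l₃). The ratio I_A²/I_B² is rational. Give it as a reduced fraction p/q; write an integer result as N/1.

3/1

Shared (l₁,l₂,l₃)=(2,3,1): N and (l;000)² cancel in I_A²/I_B².
A: Δ = 4!·0!·2!/7! = 1/105; Racah Σ t=1..1: t=1:−1/12 = -1/12; ⇒ 3j(2 3 1; 1 0 -1)² = 1/35, sgn -1
B: Δ = 4!·0!·2!/7! = 1/105; Racah Σ t=4..4: t=4:+1/48 = 1/48; ⇒ 3j(2 3 1; -2 1 1)² = 1/105, sgn +1
I_A²/I_B² = (1/35)/(1/105) = 3/1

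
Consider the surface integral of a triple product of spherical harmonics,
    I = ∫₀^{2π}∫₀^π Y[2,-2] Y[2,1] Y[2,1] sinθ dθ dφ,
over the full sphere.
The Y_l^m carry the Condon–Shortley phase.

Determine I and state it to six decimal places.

0.220728

Checks pass: Σm=0; 6 even; l₃=2∈[0,4].
(2·2+1)(2·2+1)(2·2+1) = 125
Δ: 2! 2! 2! / 7! → 1/630
sum: t=0:+1/8 t=1:−1/1 t=2:+1/8 = -3/4
3j²(2 2 2; 0 0 0) = Δ·Π!·Σ² = 2/35  (sign -1)
sum: t=2:+1/4 = 1/4
3j²(2 2 2; -2 1 1) = Δ·Π!·Σ² = 3/35  (sign -1)
combine: 4πI² = 125·2/35·3/35 = 30/49
take √, sign +1: I = 0.22072812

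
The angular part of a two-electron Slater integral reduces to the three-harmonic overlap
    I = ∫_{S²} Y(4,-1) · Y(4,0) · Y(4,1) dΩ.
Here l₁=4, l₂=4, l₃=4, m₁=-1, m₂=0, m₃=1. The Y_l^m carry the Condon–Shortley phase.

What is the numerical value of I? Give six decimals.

-0.068481

Rules hold: Σm=0, L=12 even, 0≤4≤8.
N = 9·9·9 = 729
Δ = 4!·4!·4!/13! = 1/450450
Racah Σ t=0..4: t=0:+1/13824 t=1:−1/216 t=2:+1/64 t=3:−1/216 t=4:+1/13824 = 5/768
⇒ 3j(4 4 4; 0 0 0)² = 18/1001, sgn +1
Racah Σ t=1..4: t=1:−1/864 t=2:+1/96 t=3:−1/144 t=4:+1/3456 = 1/384
⇒ 3j(4 4 4; -1 0 1)² = 9/2002, sgn -1
4πI² = N·(3j₀)²·(3jₘ)² = 59049/1002001
I = -1·√(0.0589311/4π) = -0.06848055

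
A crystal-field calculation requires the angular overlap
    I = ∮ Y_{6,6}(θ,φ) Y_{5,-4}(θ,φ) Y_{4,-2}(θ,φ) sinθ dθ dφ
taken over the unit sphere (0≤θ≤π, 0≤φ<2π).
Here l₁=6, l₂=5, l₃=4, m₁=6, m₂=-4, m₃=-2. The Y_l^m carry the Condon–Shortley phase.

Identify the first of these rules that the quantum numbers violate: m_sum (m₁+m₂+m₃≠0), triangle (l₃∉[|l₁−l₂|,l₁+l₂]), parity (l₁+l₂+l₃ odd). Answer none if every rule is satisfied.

Σmᵢ = 0  ✓
l₃∈[|l₁−l₂|,l₁+l₂]=[1,11], have l₃=4  ✓
Σlᵢ = 15 ⇒ odd  ✗

parity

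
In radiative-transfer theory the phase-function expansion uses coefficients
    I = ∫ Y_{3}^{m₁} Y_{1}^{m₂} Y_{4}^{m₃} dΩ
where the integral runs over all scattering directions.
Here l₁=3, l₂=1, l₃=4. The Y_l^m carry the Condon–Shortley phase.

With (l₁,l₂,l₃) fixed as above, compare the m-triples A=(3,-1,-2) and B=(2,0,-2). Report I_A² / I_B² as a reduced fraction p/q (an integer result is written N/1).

Same 3,1,4: normalisation and zero-m 3j drop out of the ratio.
A: Δ: 0! 6! 2! / 9! → 1/252; sum: t=0:+1/1440 = 1/1440; 3j²(3 1 4; 3 -1 -2) = Δ·Π!·Σ² = 1/252  (sign +1)
B: Δ: 0! 6! 2! / 9! → 1/252; sum: t=0:+1/120 = 1/120; 3j²(3 1 4; 2 0 -2) = Δ·Π!·Σ² = 1/21  (sign +1)
I_A²/I_B² = (1/252)/(1/21) = 1/12

1/12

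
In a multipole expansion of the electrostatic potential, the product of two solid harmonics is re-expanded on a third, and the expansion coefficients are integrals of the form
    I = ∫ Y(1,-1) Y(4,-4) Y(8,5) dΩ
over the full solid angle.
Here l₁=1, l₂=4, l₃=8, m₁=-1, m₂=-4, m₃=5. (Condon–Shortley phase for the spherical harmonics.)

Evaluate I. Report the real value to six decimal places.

0.000000

l₃=8 ∉ [3,5] — triangle fails ⇒ I = 0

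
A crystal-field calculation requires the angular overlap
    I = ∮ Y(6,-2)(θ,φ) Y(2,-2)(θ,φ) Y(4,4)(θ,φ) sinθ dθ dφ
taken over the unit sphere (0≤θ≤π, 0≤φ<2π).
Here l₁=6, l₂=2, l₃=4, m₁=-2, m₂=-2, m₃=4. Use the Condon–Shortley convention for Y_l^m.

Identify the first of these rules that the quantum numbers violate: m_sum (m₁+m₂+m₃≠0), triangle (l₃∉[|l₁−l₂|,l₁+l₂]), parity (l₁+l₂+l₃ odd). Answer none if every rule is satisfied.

none

azimuthal sum: -2 − 2 + 4 = 0  ✓
4 ≤ 4 ≤ 8 (triangle on l)  ✓
L = 6 + 2 + 4 = 12 (even)  ✓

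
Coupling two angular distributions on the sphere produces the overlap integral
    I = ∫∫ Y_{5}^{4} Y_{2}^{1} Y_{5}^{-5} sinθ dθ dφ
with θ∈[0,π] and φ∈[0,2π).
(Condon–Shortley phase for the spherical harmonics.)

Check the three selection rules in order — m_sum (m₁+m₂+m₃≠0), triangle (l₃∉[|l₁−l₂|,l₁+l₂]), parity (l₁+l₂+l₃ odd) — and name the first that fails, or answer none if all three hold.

none

Σmᵢ = 0  ✓
l₃∈[|l₁−l₂|,l₁+l₂]=[3,7], have l₃=5  ✓
Σlᵢ = 12 ⇒ even  ✓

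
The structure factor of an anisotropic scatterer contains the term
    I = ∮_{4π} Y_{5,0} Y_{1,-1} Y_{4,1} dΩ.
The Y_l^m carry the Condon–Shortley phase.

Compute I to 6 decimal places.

Checks pass: Σm=0; 10 even; l₃=4∈[4,6].
(2·5+1)(2·1+1)(2·4+1) = 297
Δ: 2! 8! 0! / 11! → 1/495
sum: t=1:−1/576 = -1/576
3j²(5 1 4; 0 0 0) = Δ·Π!·Σ² = 5/99  (sign -1)
sum: t=0:+1/1440 = 1/1440
3j²(5 1 4; 0 -1 1) = Δ·Π!·Σ² = 2/99  (sign -1)
combine: 4πI² = 297·5/99·2/99 = 10/33
take √, sign +1: I = 0.15528807

0.155288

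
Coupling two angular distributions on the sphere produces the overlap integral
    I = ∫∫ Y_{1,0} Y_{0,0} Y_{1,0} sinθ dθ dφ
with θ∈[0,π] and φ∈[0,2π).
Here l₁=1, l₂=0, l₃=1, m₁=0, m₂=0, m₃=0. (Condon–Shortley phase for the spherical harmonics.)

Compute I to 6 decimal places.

0.282095

m-sum 0 ✓  L=2 even ✓  1≤1≤1 ✓
Π(2lᵢ+1) = 3×1×3 = 9
triangle coeff Δ(1,0,1) = 1/3
Σ_t [0,0]: t=0:+1/1 = 1/1
(3j)²=1/3 [(1 0 1; 0 0 0)], sign=-1
(m-triple is (0,0,0) — same symbol as above.)
⇒ 4πI² = 1/1
I = (+1)√(1/1/(4π)) = 0.28209479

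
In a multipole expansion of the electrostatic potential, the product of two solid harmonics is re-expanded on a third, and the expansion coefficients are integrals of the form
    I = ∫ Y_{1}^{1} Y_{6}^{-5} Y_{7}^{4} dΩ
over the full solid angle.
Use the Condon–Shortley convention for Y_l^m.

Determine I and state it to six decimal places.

Checks pass: Σm=0; 14 even; l₃=7∈[5,7].
(2·1+1)(2·6+1)(2·7+1) = 585
Δ: 0! 2! 12! / 15! → 1/1365
sum: t=0:+1/518400 = 1/518400
3j²(1 6 7; 0 0 0) = Δ·Π!·Σ² = 7/195  (sign -1)
sum: t=0:+1/79833600 = 1/79833600
3j²(1 6 7; 1 -5 4) = Δ·Π!·Σ² = 1/455  (sign -1)
combine: 4πI² = 585·7/195·1/455 = 3/65
take √, sign +1: I = 0.06060368

0.060604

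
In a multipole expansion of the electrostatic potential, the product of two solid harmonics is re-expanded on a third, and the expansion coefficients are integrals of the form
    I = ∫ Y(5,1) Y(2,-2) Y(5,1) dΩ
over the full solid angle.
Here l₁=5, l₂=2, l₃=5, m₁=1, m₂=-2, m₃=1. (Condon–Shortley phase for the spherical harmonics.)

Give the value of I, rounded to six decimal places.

0.198089

Checks pass: Σm=0; 12 even; l₃=5∈[3,7].
(2·5+1)(2·2+1)(2·5+1) = 605
Δ: 2! 8! 2! / 13! → 1/38610
sum: t=0:+1/2880 t=1:−1/576 t=2:+1/2880 = -1/960
3j²(5 2 5; 0 0 0) = Δ·Π!·Σ² = 10/429  (sign +1)
sum: t=0:+1/2304 = 1/2304
3j²(5 2 5; 1 -2 1) = Δ·Π!·Σ² = 5/143  (sign +1)
combine: 4πI² = 605·10/429·5/143 = 250/507
take √, sign +1: I = 0.19808933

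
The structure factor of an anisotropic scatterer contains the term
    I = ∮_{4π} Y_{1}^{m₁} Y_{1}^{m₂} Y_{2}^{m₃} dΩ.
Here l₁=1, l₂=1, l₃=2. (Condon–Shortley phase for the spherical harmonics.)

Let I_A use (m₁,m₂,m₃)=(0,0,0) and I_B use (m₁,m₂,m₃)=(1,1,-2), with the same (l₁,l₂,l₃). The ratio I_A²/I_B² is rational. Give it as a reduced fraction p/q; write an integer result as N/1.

2/3

Shared (l₁,l₂,l₃)=(1,1,2): N and (l;000)² cancel in I_A²/I_B².
A: Δ = 0!·2!·2!/5! = 1/30; Racah Σ t=0..0: t=0:+1/1 = 1/1; ⇒ 3j(1 1 2; 0 0 0)² = 2/15, sgn +1
B: Δ = 0!·2!·2!/5! = 1/30; Racah Σ t=0..0: t=0:+1/4 = 1/4; ⇒ 3j(1 1 2; 1 1 -2)² = 1/5, sgn +1
I_A²/I_B² = (2/15)/(1/5) = 2/3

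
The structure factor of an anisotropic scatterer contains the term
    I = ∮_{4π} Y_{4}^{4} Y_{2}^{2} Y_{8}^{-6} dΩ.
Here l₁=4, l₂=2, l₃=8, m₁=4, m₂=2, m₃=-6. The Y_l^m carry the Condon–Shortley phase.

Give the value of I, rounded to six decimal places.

0.000000

|4−2|≤8≤4+2 violated ⇒ I = 0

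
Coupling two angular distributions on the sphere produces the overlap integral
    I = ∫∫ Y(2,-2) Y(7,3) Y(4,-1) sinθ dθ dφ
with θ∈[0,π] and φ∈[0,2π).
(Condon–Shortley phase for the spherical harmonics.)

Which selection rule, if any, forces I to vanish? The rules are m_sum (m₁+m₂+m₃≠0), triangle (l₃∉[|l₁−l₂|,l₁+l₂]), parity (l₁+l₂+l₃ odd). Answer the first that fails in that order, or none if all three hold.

Σmᵢ = 0  ✓
l₃∈[|l₁−l₂|,l₁+l₂]=[5,9], have l₃=4  ✗
Σlᵢ = 13 ⇒ odd

triangle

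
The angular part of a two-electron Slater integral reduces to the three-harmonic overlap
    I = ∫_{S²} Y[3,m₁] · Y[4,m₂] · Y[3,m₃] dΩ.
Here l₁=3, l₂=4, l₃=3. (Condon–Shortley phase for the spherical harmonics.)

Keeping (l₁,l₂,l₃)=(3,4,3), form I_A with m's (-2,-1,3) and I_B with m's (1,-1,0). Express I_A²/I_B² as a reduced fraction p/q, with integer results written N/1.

2/1

Shared (l₁,l₂,l₃)=(3,4,3): N and (l;000)² cancel in I_A²/I_B².
A: Δ = 4!·2!·4!/11! = 1/34650; Racah Σ t=3..3: t=3:−1/288 = -1/288; ⇒ 3j(3 4 3; -2 -1 3)² = 5/231, sgn -1
B: Δ = 4!·2!·4!/11! = 1/34650; Racah Σ t=0..2: t=0:+1/288 t=1:−1/24 t=2:+1/48 = -5/288; ⇒ 3j(3 4 3; 1 -1 0)² = 5/462, sgn +1
I_A²/I_B² = (5/231)/(5/462) = 2/1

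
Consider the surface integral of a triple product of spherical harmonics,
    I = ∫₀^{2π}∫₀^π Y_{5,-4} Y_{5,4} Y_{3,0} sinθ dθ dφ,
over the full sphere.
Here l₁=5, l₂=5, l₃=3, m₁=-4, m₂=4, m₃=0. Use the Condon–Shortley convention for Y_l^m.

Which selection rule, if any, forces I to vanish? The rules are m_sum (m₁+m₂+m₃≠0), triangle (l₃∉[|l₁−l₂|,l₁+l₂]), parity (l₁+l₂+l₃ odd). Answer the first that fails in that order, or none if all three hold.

Σmᵢ = 0  ✓
l₃∈[|l₁−l₂|,l₁+l₂]=[0,10], have l₃=3  ✓
Σlᵢ = 13 ⇒ odd  ✗

parity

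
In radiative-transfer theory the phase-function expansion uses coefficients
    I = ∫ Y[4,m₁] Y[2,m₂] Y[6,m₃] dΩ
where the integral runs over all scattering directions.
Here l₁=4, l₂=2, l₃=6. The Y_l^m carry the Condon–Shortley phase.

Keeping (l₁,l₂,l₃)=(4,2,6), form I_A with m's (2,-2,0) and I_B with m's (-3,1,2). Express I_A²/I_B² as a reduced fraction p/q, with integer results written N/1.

15/32

Shared (l₁,l₂,l₃)=(4,2,6): N and (l;000)² cancel in I_A²/I_B².
A: Δ = 0!·8!·4!/13! = 1/6435; Racah Σ t=0..0: t=0:+1/34560 = 1/34560; ⇒ 3j(4 2 6; 2 -2 0)² = 1/429, sgn +1
B: Δ = 0!·8!·4!/13! = 1/6435; Racah Σ t=0..0: t=0:+1/30240 = 1/30240; ⇒ 3j(4 2 6; -3 1 2)² = 32/6435, sgn +1
I_A²/I_B² = (1/429)/(32/6435) = 15/32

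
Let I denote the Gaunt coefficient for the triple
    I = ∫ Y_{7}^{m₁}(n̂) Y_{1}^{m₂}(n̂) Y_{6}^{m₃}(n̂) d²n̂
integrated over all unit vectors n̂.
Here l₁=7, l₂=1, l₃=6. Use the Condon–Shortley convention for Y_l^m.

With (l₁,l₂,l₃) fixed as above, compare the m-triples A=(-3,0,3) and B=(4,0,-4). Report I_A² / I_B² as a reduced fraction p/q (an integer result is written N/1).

40/33

Shared (l₁,l₂,l₃)=(7,1,6): N and (l;000)² cancel in I_A²/I_B².
A: Δ = 2!·12!·0!/15! = 1/1365; Racah Σ t=1..1: t=1:−1/2177280 = -1/2177280; ⇒ 3j(7 1 6; -3 0 3)² = 8/273, sgn +1
B: Δ = 2!·12!·0!/15! = 1/1365; Racah Σ t=1..1: t=1:−1/7257600 = -1/7257600; ⇒ 3j(7 1 6; 4 0 -4)² = 11/455, sgn -1
I_A²/I_B² = (8/273)/(11/455) = 40/33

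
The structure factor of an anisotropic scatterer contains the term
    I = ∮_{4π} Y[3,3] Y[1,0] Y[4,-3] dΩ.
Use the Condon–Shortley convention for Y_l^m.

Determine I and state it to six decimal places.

m-sum 0 ✓  L=8 even ✓  2≤4≤4 ✓
Π(2lᵢ+1) = 7×3×9 = 189
triangle coeff Δ(3,1,4) = 1/252
Σ_t [0,0]: t=0:+1/36 = 1/36
(3j)²=4/63 [(3 1 4; 0 0 0)], sign=+1
Σ_t [0,0]: t=0:+1/720 = 1/720
(3j)²=1/36 [(3 1 4; 3 0 -3)], sign=-1
⇒ 4πI² = 1/3
I = (-1)√(1/3/(4π)) = -0.16286750

-0.162868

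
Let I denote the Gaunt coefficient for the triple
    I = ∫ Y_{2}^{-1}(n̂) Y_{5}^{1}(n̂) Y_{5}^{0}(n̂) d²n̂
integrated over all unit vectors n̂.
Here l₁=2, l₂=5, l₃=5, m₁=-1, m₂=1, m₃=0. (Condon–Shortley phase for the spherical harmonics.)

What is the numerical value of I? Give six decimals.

Checks pass: Σm=0; 12 even; l₃=5∈[3,7].
(2·2+1)(2·5+1)(2·5+1) = 605
Δ: 2! 2! 8! / 13! → 1/38610
sum: t=0:+1/2880 t=1:−1/576 t=2:+1/2880 = -1/960
3j²(2 5 5; 0 0 0) = Δ·Π!·Σ² = 10/429  (sign +1)
sum: t=1:−1/1440 t=2:+1/1152 = 1/5760
3j²(2 5 5; -1 1 0) = Δ·Π!·Σ² = 1/858  (sign -1)
combine: 4πI² = 605·10/429·1/858 = 25/1521
take √, sign -1: I = -0.03616600

-0.036166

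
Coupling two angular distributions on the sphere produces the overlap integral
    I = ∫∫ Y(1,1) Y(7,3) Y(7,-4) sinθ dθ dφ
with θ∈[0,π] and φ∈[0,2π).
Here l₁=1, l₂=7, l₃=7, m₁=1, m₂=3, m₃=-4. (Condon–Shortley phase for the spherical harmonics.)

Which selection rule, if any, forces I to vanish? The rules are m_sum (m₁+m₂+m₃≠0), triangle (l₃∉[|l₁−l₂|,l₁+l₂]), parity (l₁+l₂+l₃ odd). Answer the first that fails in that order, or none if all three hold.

m₁+m₂+m₃ = 1 + 3 − 4 = 0  ✓
triangle: |1−7|=6 ≤ l₃=7 ≤ 1+7=8  ✓
parity: l₁+l₂+l₃ = 15 is odd  ✗

parity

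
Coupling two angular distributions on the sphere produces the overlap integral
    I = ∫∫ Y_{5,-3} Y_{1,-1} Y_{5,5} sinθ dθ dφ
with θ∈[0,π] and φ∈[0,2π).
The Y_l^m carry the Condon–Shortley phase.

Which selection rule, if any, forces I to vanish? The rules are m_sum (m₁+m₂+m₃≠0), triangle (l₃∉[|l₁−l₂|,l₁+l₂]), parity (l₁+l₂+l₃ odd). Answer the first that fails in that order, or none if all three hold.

m_sum

m₁+m₂+m₃ = -3 − 1 + 5 = 1  ✗
triangle: |5−1|=4 ≤ l₃=5 ≤ 5+1=6
parity: l₁+l₂+l₃ = 11 is odd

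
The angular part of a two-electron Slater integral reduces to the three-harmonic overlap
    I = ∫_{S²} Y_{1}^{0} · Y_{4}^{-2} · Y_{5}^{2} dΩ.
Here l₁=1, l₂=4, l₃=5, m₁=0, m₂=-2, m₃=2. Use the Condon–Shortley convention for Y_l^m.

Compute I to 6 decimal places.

0.225034

Checks pass: Σm=0; 10 even; l₃=5∈[3,5].
(2·1+1)(2·4+1)(2·5+1) = 297
Δ: 0! 2! 8! / 11! → 1/495
sum: t=0:+1/576 = 1/576
3j²(1 4 5; 0 0 0) = Δ·Π!·Σ² = 5/99  (sign -1)
sum: t=0:+1/1440 = 1/1440
3j²(1 4 5; 0 -2 2) = Δ·Π!·Σ² = 7/165  (sign -1)
combine: 4πI² = 297·5/99·7/165 = 7/11
take √, sign +1: I = 0.22503380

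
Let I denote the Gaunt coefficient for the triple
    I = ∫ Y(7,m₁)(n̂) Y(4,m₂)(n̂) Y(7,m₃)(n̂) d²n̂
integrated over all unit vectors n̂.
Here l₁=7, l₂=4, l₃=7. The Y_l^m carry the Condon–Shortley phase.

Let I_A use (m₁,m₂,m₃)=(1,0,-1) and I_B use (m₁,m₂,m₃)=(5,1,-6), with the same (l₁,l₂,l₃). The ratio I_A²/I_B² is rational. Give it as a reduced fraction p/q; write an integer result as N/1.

385641/251680

l's match ⇒ only the (l;m) 3-j factors differ between A and B.
A: triangle coeff Δ(7,4,7) = 1/58198140; Σ_t [0,4]: t=0:+1/9953280 t=1:−1/518400 t=2:+1/276480 t=3:−1/1088640 t=4:+1/46448640 = 23/25804800; (3j)²=42849/6466460 [(7 4 7; 1 0 -1)], sign=+1
B: triangle coeff Δ(7,4,7) = 1/58198140; Σ_t [1,2]: t=1:−1/52254720 t=2:+1/87091200 = -1/130636800; (3j)²=88/20349 [(7 4 7; 5 1 -6)], sign=+1
I_A²/I_B² = (42849/6466460)/(88/20349) = 385641/251680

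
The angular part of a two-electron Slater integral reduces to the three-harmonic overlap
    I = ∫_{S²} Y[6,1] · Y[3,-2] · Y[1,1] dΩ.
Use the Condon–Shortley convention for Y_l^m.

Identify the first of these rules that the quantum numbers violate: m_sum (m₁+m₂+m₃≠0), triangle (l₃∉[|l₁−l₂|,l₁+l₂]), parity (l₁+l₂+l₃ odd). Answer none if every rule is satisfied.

triangle

m₁+m₂+m₃ = 1 − 2 + 1 = 0  ✓
triangle: |6−3|=3 ≤ l₃=1 ≤ 6+3=9  ✗
parity: l₁+l₂+l₃ = 10 is even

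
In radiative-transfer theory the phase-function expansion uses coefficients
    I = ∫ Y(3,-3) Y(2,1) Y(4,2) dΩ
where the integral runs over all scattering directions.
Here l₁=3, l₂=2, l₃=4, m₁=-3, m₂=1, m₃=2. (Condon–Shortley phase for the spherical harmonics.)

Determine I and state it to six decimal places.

l₁+l₂+l₃=9 is odd: 3j(l;000)=0 ⇒ I=0

0.000000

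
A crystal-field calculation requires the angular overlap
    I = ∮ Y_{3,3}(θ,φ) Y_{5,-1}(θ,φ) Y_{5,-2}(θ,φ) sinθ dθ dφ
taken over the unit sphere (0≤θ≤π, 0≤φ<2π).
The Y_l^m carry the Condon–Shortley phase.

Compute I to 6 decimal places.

0.000000

L=13 odd ⇒ parity kills the (l;000) factor ⇒ I = 0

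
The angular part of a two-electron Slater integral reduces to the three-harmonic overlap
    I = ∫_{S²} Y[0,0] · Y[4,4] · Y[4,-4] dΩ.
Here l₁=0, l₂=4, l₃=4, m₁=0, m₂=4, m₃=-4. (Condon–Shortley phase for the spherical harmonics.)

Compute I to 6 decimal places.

Checks pass: Σm=0; 8 even; l₃=4∈[4,4].
(2·0+1)(2·4+1)(2·4+1) = 81
Δ: 0! 0! 8! / 9! → 1/9
sum: t=0:+1/576 = 1/576
3j²(0 4 4; 0 0 0) = Δ·Π!·Σ² = 1/9  (sign +1)
sum: t=0:+1/40320 = 1/40320
3j²(0 4 4; 0 4 -4) = Δ·Π!·Σ² = 1/9  (sign +1)
combine: 4πI² = 81·1/9·1/9 = 1/1
take √, sign +1: I = 0.28209479

0.282095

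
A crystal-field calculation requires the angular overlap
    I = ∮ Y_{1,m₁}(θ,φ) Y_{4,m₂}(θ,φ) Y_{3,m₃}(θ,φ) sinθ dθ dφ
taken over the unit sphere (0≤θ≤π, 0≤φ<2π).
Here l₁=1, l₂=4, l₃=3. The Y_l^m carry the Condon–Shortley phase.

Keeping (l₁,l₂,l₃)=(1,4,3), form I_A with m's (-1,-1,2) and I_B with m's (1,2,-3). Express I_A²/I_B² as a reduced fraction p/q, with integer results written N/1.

Same 1,4,3: normalisation and zero-m 3j drop out of the ratio.
A: Δ: 2! 0! 6! / 9! → 1/252; sum: t=2:+1/240 = 1/240; 3j²(1 4 3; -1 -1 2) = Δ·Π!·Σ² = 1/84  (sign -1)
B: Δ: 2! 0! 6! / 9! → 1/252; sum: t=0:+1/1440 = 1/1440; 3j²(1 4 3; 1 2 -3) = Δ·Π!·Σ² = 1/252  (sign +1)
I_A²/I_B² = (1/84)/(1/252) = 3/1

3/1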